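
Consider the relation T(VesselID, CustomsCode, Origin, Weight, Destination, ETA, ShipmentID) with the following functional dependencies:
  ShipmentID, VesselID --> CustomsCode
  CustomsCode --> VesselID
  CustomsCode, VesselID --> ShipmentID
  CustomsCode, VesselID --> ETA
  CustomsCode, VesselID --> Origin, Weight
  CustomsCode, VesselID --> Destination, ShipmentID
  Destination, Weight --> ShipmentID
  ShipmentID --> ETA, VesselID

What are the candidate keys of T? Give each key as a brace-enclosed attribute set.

{CustomsCode}⁺ = {CustomsCode, Destination, ETA, Origin, ShipmentID, VesselID, Weight}, which is every attribute, so {CustomsCode} is a candidate key.
{ShipmentID}⁺ = {CustomsCode, Destination, ETA, Origin, ShipmentID, VesselID, Weight}, which is every attribute, so {ShipmentID} is a candidate key.
{Destination, Weight}⁺ = {CustomsCode, Destination, ETA, Origin, ShipmentID, VesselID, Weight}, which is every attribute, so {Destination, Weight} is a candidate key.
These are minimal and exhaustive — every other superkey contains one of them.

{CustomsCode}, {Destination, Weight}, {ShipmentID}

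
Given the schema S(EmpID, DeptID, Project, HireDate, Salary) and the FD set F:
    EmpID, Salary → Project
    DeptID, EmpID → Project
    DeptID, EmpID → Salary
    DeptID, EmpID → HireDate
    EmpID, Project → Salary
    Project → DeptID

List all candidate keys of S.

{DeptID, EmpID}, {EmpID, Project}, {EmpID, Salary}

Attributes never on any right-hand side: {EmpID} — every candidate key must contain it.
{DeptID, EmpID} is a candidate key since {DeptID, EmpID}⁺ = {DeptID, EmpID, HireDate, Project, Salary} covers every attribute.
{EmpID, Project} is a candidate key since {EmpID, Project}⁺ = {DeptID, EmpID, HireDate, Project, Salary} covers every attribute.
{EmpID, Salary} is a candidate key since {EmpID, Salary}⁺ = {DeptID, EmpID, HireDate, Project, Salary} covers every attribute.
Any other superkey properly contains one of these, so there are no further candidate keys.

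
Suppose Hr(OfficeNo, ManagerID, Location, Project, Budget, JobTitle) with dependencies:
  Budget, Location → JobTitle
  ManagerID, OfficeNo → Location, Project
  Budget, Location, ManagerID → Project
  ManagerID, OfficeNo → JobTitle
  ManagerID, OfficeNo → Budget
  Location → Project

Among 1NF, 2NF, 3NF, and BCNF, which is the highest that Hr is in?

2NF

Candidate key: {ManagerID, OfficeNo}. Prime attributes: {ManagerID, OfficeNo}.
For Budget, Location → JobTitle we have {Budget, Location}⁺ = {Budget, JobTitle, Location, Project}; {Budget, Location} is not a superkey, so BCNF fails.
Budget, Location → JobTitle has non-prime {JobTitle} on the right and a non-superkey on the left, so 3NF fails.
No non-prime attribute depends on a proper subset of any candidate key, so 2NF holds.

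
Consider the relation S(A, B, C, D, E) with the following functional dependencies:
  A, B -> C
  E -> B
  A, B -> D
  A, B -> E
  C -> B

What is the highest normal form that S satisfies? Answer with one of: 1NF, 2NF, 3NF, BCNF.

3NF

Candidate keys: {A, B}, {A, C}, {A, E}. Prime attributes: {A, B, C, E}.
For E -> B we have {E}⁺ = {B, E}; {E} is not a superkey, so BCNF fails.
But every attribute on its right side ({B}) is prime, and the same holds for every other non-superkey FD, so 3NF still holds.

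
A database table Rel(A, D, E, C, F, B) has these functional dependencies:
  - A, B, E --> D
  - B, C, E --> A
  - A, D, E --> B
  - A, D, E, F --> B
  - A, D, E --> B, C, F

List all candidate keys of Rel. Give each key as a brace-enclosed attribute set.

{A, B, E}, {A, D, E}, {B, C, E}

{E} never appears on the right of any FD, so every key must include it.
{A, B, E} is a candidate key since {A, B, E}⁺ = {A, B, C, D, E, F} covers every attribute.
{A, D, E} is a candidate key since {A, D, E}⁺ = {A, B, C, D, E, F} covers every attribute.
{B, C, E} is a candidate key since {B, C, E}⁺ = {A, B, C, D, E, F} covers every attribute.
No proper subset of any of these is a key, and no other minimal superkey exists.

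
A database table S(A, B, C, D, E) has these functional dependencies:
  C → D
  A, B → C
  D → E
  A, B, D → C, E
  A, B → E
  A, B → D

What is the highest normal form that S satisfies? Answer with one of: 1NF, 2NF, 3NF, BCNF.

Candidate key: {A, B}. Prime attributes: {A, B}.
For C → D we have {C}⁺ = {C, D, E}; {C} is not a superkey, so BCNF fails.
C → D determines the non-prime attribute {D} from a non-superkey — 3NF is violated.
No non-prime attribute depends on a proper subset of any candidate key, so 2NF holds.

2NF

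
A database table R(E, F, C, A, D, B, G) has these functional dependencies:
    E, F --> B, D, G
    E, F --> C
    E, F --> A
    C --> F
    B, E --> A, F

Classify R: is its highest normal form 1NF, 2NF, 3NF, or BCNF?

3NF

Candidate keys: {B, E}, {C, E}, {E, F}. Prime attributes: {B, C, E, F}.
For C --> F we have {C}⁺ = {C, F}; {C} is not a superkey, so BCNF fails.
But every attribute on its right side ({F}) is prime, and the same holds for every other non-superkey FD, so 3NF still holds.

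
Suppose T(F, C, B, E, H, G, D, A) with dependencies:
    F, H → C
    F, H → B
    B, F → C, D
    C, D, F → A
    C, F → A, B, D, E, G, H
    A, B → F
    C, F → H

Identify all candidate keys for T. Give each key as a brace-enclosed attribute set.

{A, B}, {B, F}, {C, F}, {F, H}

{A, B}⁺ = {A, B, C, D, E, F, G, H} — all of the relation — so {A, B} is a candidate key.
{B, F}⁺ = {A, B, C, D, E, F, G, H} — all of the relation — so {B, F} is a candidate key.
{C, F}⁺ = {A, B, C, D, E, F, G, H} — all of the relation — so {C, F} is a candidate key.
{F, H}⁺ = {A, B, C, D, E, F, G, H} — all of the relation — so {F, H} is a candidate key.
No proper subset of any of these is a key, and no other minimal superkey exists.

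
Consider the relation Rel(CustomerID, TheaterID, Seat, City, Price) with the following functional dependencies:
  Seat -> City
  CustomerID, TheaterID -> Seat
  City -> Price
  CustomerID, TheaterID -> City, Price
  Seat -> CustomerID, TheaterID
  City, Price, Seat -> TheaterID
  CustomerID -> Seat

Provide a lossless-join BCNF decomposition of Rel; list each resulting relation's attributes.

Candidate keys of the original relation: {CustomerID}, {Seat}.
Within {City, CustomerID, Price, Seat, TheaterID}: {City}⁺ ∩ {City, CustomerID, Price, Seat, TheaterID} = {City, Price}, not the whole set, so City -> Price violates BCNF; decompose into {City, Price} and {City, CustomerID, Seat, TheaterID}.
{City, Price} has no BCNF violation.
{City, CustomerID, Seat, TheaterID} has no BCNF violation.

{City, CustomerID, Seat, TheaterID}; {City, Price}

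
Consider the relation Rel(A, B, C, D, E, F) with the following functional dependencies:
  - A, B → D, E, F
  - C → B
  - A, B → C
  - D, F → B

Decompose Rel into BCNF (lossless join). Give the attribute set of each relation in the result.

{A, C, D, E, F}; {B, C}

Candidate keys of the original relation: {A, B}, {A, C}, {A, D, F}.
In {A, B, C, D, E, F}, {C} is not a superkey ({C}⁺ restricted to this set is {B, C}), so split on C → B into {B, C} and {A, C, D, E, F}.
{B, C} has no BCNF violation.
{A, C, D, E, F} has no BCNF violation.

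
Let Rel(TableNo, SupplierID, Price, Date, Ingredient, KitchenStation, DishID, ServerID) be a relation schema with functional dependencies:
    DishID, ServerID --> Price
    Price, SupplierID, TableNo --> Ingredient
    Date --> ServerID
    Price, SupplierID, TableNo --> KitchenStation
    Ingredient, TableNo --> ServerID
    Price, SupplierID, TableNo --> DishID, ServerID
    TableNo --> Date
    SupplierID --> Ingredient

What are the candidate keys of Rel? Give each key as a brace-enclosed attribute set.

No FD produces {SupplierID, TableNo}, so they must be in every candidate key.
{DishID, SupplierID, TableNo}⁺ = {Date, DishID, Ingredient, KitchenStation, Price, ServerID, SupplierID, TableNo}, which is every attribute, so {DishID, SupplierID, TableNo} is a candidate key.
{Price, SupplierID, TableNo}⁺ = {Date, DishID, Ingredient, KitchenStation, Price, ServerID, SupplierID, TableNo}, which is every attribute, so {Price, SupplierID, TableNo} is a candidate key.
These are minimal and exhaustive — every other superkey contains one of them.

{DishID, SupplierID, TableNo}, {Price, SupplierID, TableNo}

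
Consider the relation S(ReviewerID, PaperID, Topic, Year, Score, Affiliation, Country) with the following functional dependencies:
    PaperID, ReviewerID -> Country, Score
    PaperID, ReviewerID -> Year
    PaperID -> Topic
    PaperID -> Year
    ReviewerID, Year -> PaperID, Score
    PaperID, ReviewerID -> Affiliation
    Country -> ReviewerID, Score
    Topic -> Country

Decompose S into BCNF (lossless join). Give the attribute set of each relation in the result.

{Affiliation, PaperID, Topic, Year}; {Country, ReviewerID, Score}; {Country, Topic}

Candidate keys of the original relation: {Country, Year}, {PaperID}, {ReviewerID, Year}, {Topic, Year}.
{Affiliation, Country, PaperID, ReviewerID, Score, Topic, Year}: {Country} determines {Country, ReviewerID, Score} here but is not a superkey — split on Country -> ReviewerID, Score, giving {Country, ReviewerID, Score} and {Affiliation, Country, PaperID, Topic, Year}.
{Country, ReviewerID, Score} is in BCNF.
{Affiliation, Country, PaperID, Topic, Year}: {Topic} determines {Country, Topic} here but is not a superkey — split on Topic -> Country, giving {Country, Topic} and {Affiliation, PaperID, Topic, Year}.
{Country, Topic} is in BCNF.
{Affiliation, PaperID, Topic, Year} is in BCNF.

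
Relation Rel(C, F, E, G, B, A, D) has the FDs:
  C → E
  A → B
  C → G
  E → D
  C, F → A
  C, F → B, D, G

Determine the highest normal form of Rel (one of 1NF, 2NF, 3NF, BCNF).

Candidate key: {C, F}. Prime attributes: {C, F}.
C → E breaks BCNF: {C}⁺ = {C, D, E, G}, so {C} is not a superkey.
Because {E} is non-prime and the left side of C → E is not a superkey, the relation is not in 3NF.
The proper key subset {C} of {C, F} determines non-prime {D, E, G}, so the relation is not even in 2NF.

1NF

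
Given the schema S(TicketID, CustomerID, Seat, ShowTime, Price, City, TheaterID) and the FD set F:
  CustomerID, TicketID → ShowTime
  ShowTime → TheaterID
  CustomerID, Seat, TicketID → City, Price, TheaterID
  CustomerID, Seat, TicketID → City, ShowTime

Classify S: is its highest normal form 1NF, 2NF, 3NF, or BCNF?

1NF

Candidate key: {CustomerID, Seat, TicketID}. Prime attributes: {CustomerID, Seat, TicketID}.
CustomerID, TicketID → ShowTime breaks BCNF: {CustomerID, TicketID}⁺ = {CustomerID, ShowTime, TheaterID, TicketID}, so {CustomerID, TicketID} is not a superkey.
Because {ShowTime} is non-prime and the left side of CustomerID, TicketID → ShowTime is not a superkey, the relation is not in 3NF.
{CustomerID, TicketID} is a proper subset of the key {CustomerID, Seat, TicketID}, and {CustomerID, TicketID}⁺ contains the non-prime attributes {ShowTime, TheaterID} — a partial dependency, so 2NF is violated.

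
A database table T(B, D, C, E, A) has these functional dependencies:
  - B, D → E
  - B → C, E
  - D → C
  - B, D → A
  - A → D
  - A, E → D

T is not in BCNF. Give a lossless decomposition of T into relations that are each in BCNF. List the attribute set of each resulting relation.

Candidate keys of the original relation: {A, B}, {B, D}.
Within {A, B, C, D, E}: {B}⁺ ∩ {A, B, C, D, E} = {B, C, E}, not the whole set, so B → C, E violates BCNF; decompose into {B, C, E} and {A, B, D}.
{B, C, E}: every determinant is a superkey — BCNF.
Within {A, B, D}: {A}⁺ ∩ {A, B, D} = {A, D}, not the whole set, so A → D violates BCNF; decompose into {A, D} and {A, B}.
{A, D}: every determinant is a superkey — BCNF.
{A, B}: every determinant is a superkey — BCNF.

{A, B}; {A, D}; {B, C, E}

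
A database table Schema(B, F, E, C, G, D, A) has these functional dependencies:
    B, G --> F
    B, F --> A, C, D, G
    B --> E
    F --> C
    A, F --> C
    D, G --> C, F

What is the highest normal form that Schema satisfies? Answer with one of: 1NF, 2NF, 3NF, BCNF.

1NF

Candidate keys: {B, F}, {B, G}. Prime attributes: {B, F, G}.
For B --> E we have {B}⁺ = {B, E}; {B} is not a superkey, so BCNF fails.
B --> E determines the non-prime attribute {E} from a non-superkey — 3NF is violated.
The proper key subset {B} of {B, F} determines non-prime {E}, so the relation is not even in 2NF.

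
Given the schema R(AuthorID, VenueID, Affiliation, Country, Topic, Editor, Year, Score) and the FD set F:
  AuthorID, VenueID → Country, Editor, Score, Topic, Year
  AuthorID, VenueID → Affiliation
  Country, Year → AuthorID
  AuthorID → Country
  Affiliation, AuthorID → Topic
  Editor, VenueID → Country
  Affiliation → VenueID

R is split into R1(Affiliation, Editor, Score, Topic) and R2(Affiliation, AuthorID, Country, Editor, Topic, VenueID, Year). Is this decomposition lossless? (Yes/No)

No

The shared attributes are {Affiliation, Editor, Topic} and {Affiliation, Editor, Topic}⁺ = {Affiliation, Country, Editor, Topic, VenueID}.
R1 ⊄ {Affiliation, Country, Editor, Topic, VenueID} and R2 ⊄ {Affiliation, Country, Editor, Topic, VenueID}, so the split is lossy.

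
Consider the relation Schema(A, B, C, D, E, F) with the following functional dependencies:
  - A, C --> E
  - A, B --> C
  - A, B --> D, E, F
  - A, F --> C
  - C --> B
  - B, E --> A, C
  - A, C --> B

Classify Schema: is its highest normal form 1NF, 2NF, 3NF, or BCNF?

3NF

Candidate keys: {A, B}, {A, C}, {A, F}, {B, E}, {C, E}. Prime attributes: {A, B, C, E, F}.
C --> B: {C}⁺ = {B, C}, which is not all of the attributes, so the left side is not a superkey — BCNF is violated.
Since {B} ⊆ prime attributes and every other non-superkey FD also has a prime right side, the schema is in 3NF.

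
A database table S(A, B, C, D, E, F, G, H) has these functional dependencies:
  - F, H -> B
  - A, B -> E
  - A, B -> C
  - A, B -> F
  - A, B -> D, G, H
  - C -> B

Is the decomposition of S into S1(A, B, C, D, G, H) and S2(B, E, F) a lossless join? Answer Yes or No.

S1 ∩ S2 = {B}; its closure under F is {B}.
The closure covers neither S1 nor S2 entirely; the join is not lossless.

No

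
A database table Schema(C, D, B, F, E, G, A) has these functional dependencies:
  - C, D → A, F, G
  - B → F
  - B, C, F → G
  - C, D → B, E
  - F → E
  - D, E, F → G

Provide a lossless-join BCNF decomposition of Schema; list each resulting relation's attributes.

Candidate key of the original relation: {C, D}.
In {A, B, C, D, E, F, G}, {B} is not a superkey ({B}⁺ restricted to this set is {B, E, F}), so split on B → E, F into {B, E, F} and {A, B, C, D, G}.
In {B, E, F}, {F} is not a superkey ({F}⁺ restricted to this set is {E, F}), so split on F → E into {E, F} and {B, F}.
{E, F} is in BCNF.
{B, F} is in BCNF.
In {A, B, C, D, G}, {B, C} is not a superkey ({B, C}⁺ restricted to this set is {B, C, G}), so split on B, C → G into {B, C, G} and {A, B, C, D}.
{B, C, G} is in BCNF.
{A, B, C, D} is in BCNF.

{A, B, C, D}; {B, C, G}; {B, F}; {E, F}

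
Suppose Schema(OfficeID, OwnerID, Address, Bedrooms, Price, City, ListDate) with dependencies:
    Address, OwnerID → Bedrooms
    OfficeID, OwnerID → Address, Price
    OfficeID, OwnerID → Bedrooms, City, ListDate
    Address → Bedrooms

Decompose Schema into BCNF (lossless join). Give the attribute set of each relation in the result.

Candidate key of the original relation: {OfficeID, OwnerID}.
In {Address, Bedrooms, City, ListDate, OfficeID, OwnerID, Price}, {Address, OwnerID} is not a superkey ({Address, OwnerID}⁺ restricted to this set is {Address, Bedrooms, OwnerID}), so split on Address, OwnerID → Bedrooms into {Address, Bedrooms, OwnerID} and {Address, City, ListDate, OfficeID, OwnerID, Price}.
In {Address, Bedrooms, OwnerID}, {Address} is not a superkey ({Address}⁺ restricted to this set is {Address, Bedrooms}), so split on Address → Bedrooms into {Address, Bedrooms} and {Address, OwnerID}.
{Address, Bedrooms} has no BCNF violation.
{Address, OwnerID} has no BCNF violation.
{Address, City, ListDate, OfficeID, OwnerID, Price} has no BCNF violation.

{Address, Bedrooms}; {Address, City, ListDate, OfficeID, OwnerID, Price}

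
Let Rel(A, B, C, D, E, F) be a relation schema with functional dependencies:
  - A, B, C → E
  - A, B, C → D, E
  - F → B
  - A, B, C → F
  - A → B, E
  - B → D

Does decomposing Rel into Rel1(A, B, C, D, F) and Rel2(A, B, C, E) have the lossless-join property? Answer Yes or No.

Yes

Rel1 ∩ Rel2 = {A, B, C}; its closure under F is {A, B, C, D, E, F}.
This includes all of Rel1, so the common attributes are a superkey of Rel1 — the join is lossless.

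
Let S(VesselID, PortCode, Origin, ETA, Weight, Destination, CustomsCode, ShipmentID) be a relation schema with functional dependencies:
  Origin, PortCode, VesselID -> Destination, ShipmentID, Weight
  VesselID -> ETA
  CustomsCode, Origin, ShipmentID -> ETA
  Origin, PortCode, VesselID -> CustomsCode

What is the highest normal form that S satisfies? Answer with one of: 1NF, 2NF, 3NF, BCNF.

Candidate key: {Origin, PortCode, VesselID}. Prime attributes: {Origin, PortCode, VesselID}.
VesselID -> ETA breaks BCNF: {VesselID}⁺ = {ETA, VesselID}, so {VesselID} is not a superkey.
VesselID -> ETA determines the non-prime attribute {ETA} from a non-superkey — 3NF is violated.
The proper key subset {VesselID} of {Origin, PortCode, VesselID} determines non-prime {ETA}, so the relation is not even in 2NF.

1NF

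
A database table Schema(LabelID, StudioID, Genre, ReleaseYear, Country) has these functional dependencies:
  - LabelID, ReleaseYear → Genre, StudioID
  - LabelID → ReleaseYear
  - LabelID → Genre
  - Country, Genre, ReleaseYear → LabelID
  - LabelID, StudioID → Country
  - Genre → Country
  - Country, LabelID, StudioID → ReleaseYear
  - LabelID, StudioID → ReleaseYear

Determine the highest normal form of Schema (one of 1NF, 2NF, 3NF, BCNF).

Candidate keys: {Genre, ReleaseYear}, {LabelID}. Prime attributes: {Genre, LabelID, ReleaseYear}.
For Genre → Country we have {Genre}⁺ = {Country, Genre}; {Genre} is not a superkey, so BCNF fails.
Because {Country} is non-prime and the left side of Genre → Country is not a superkey, the relation is not in 3NF.
Since {Genre} ⊂ {Genre, ReleaseYear} and {Genre}⁺ ⊇ {Country} with {Country} non-prime, there is a partial dependency; 2NF fails.

1NF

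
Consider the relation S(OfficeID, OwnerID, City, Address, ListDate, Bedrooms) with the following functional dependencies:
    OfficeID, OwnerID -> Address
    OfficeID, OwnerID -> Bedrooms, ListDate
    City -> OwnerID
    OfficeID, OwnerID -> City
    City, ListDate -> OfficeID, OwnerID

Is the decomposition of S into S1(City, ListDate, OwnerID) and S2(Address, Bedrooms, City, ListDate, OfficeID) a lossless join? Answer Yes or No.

Yes

S1 ∩ S2 = {City, ListDate}; its closure under F is {Address, Bedrooms, City, ListDate, OfficeID, OwnerID}.
S1 is contained in that closure, so S1 ∩ S2 -> S1 holds and the join is lossless.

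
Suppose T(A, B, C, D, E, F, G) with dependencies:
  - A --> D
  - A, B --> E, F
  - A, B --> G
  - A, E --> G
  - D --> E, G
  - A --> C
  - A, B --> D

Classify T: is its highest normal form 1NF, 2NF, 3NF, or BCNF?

Candidate key: {A, B}. Prime attributes: {A, B}.
A --> D: {A}⁺ = {A, C, D, E, G}, which is not all of the attributes, so the left side is not a superkey — BCNF is violated.
Because {D} is non-prime and the left side of A --> D is not a superkey, the relation is not in 3NF.
{A} is a proper subset of the key {A, B}, and {A}⁺ contains the non-prime attributes {C, D, E, G} — a partial dependency, so 2NF is violated.

1NF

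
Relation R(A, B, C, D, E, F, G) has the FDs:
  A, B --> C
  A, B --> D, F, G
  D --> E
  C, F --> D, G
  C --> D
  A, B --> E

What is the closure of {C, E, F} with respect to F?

Start with {C, E, F}.
C, F --> D, G applies; add {D, G} → now {C, D, E, F, G}.
No further FD applies.

{C, D, E, F, G}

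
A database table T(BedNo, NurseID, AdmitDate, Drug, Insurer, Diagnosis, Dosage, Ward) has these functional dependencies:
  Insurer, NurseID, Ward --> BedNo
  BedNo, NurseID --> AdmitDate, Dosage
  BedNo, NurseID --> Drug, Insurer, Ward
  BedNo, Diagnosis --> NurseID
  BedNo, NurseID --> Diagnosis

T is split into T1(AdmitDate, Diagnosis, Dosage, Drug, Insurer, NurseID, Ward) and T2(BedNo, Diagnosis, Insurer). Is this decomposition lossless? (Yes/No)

No

Common attributes: {Diagnosis, Insurer}; their closure is {Diagnosis, Insurer}.
T1 ⊄ {Diagnosis, Insurer} and T2 ⊄ {Diagnosis, Insurer}, so the split is lossy.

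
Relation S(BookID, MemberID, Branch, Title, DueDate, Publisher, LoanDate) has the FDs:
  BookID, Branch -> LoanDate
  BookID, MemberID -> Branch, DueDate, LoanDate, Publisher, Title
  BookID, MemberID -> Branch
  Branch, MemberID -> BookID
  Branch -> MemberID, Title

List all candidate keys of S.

{BookID, MemberID}, {Branch}

{Branch}⁺ = {BookID, Branch, DueDate, LoanDate, MemberID, Publisher, Title}, which is every attribute, so {Branch} is a candidate key.
{BookID, MemberID}⁺ = {BookID, Branch, DueDate, LoanDate, MemberID, Publisher, Title}, which is every attribute, so {BookID, MemberID} is a candidate key.
No proper subset of any of these is a key, and no other minimal superkey exists.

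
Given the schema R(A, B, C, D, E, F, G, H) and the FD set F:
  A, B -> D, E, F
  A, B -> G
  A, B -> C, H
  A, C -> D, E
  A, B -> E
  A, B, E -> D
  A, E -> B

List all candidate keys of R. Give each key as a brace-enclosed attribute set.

{A, B}, {A, C}, {A, E}

No FD produces {A}, so it must be in every candidate key.
{A, B}⁺ = {A, B, C, D, E, F, G, H} — all of the relation — so {A, B} is a candidate key.
{A, C}⁺ = {A, B, C, D, E, F, G, H} — all of the relation — so {A, C} is a candidate key.
{A, E}⁺ = {A, B, C, D, E, F, G, H} — all of the relation — so {A, E} is a candidate key.
Any other superkey properly contains one of these, so there are no further candidate keys.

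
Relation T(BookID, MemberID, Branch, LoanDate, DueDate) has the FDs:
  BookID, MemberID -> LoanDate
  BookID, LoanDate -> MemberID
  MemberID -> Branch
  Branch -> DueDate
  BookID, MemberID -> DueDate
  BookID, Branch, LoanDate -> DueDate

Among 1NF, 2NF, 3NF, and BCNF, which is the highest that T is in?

1NF

Candidate keys: {BookID, LoanDate}, {BookID, MemberID}. Prime attributes: {BookID, LoanDate, MemberID}.
For MemberID -> Branch we have {MemberID}⁺ = {Branch, DueDate, MemberID}; {MemberID} is not a superkey, so BCNF fails.
MemberID -> Branch determines the non-prime attribute {Branch} from a non-superkey — 3NF is violated.
Since {MemberID} ⊂ {BookID, MemberID} and {MemberID}⁺ ⊇ {Branch, DueDate} with {Branch, DueDate} non-prime, there is a partial dependency; 2NF fails.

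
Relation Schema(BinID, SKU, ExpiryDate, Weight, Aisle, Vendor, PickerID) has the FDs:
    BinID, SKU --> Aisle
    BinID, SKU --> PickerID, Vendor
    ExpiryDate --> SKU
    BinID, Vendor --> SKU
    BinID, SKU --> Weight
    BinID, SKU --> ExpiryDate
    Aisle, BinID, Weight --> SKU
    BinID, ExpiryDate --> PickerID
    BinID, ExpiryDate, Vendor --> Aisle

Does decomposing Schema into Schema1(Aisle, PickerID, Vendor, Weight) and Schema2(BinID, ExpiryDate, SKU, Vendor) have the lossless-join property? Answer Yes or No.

The shared attributes are {Vendor} and {Vendor}⁺ = {Vendor}.
Schema1 ⊄ {Vendor} and Schema2 ⊄ {Vendor}, so the split is lossy.

No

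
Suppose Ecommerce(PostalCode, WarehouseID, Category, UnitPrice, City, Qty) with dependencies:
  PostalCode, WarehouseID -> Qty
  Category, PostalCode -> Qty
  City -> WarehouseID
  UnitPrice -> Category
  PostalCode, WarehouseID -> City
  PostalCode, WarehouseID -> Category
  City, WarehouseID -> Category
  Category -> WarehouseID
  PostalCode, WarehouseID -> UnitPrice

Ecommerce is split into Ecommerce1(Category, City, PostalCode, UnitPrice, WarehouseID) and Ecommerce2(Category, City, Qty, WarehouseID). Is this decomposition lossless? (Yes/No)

No

Ecommerce1 ∩ Ecommerce2 = {Category, City, WarehouseID}; its closure under F is {Category, City, WarehouseID}.
The closure covers neither Ecommerce1 nor Ecommerce2 entirely; the join is not lossless.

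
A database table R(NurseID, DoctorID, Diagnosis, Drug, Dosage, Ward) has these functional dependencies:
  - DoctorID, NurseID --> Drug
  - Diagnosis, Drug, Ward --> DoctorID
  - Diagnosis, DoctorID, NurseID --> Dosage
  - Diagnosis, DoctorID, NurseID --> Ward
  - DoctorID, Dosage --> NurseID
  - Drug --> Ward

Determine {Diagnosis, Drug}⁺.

Start with {Diagnosis, Drug}.
Drug --> Ward applies; add {Ward} → now {Diagnosis, Drug, Ward}.
Diagnosis, Drug, Ward --> DoctorID applies; add {DoctorID} → now {Diagnosis, DoctorID, Drug, Ward}.
No further FD applies.

{Diagnosis, DoctorID, Drug, Ward}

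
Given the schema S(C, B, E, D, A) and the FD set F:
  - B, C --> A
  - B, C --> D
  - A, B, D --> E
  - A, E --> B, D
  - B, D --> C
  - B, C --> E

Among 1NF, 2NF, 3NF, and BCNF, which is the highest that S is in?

BCNF

Candidate keys: {A, E}, {B, C}, {B, D}. Prime attributes: {A, B, C, D, E}.
Every FD has a superkey on the left, so the relation is in BCNF.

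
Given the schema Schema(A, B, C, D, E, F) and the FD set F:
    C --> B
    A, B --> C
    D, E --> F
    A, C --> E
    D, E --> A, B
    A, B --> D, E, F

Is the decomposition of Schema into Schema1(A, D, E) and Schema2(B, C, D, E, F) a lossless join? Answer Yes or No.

Yes

Schema1 ∩ Schema2 = {D, E}; its closure under F is {A, B, C, D, E, F}.
This includes all of Schema1, so the common attributes are a superkey of Schema1 — the join is lossless.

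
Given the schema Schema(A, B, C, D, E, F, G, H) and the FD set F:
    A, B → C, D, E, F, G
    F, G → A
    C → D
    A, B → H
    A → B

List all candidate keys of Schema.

{A}, {F, G}

{A} is a candidate key since {A}⁺ = {A, B, C, D, E, F, G, H} covers every attribute.
{F, G} is a candidate key since {F, G}⁺ = {A, B, C, D, E, F, G, H} covers every attribute.
These are minimal and exhaustive — every other superkey contains one of them.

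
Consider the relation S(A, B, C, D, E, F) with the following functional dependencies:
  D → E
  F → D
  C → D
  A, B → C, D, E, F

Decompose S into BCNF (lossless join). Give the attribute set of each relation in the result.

{A, B, C, F}; {D, E}; {D, F}

Candidate key of the original relation: {A, B}.
{A, B, C, D, E, F}: {D} determines {D, E} here but is not a superkey — split on D → E, giving {D, E} and {A, B, C, D, F}.
{D, E} is in BCNF.
{A, B, C, D, F}: {F} determines {D, F} here but is not a superkey — split on F → D, giving {D, F} and {A, B, C, F}.
{D, F} is in BCNF.
{A, B, C, F} is in BCNF.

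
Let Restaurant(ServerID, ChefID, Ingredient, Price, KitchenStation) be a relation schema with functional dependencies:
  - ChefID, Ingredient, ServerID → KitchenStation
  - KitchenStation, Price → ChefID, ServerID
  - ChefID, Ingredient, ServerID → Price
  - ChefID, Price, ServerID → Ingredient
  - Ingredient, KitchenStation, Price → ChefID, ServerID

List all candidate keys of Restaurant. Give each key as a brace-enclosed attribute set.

Closure of {KitchenStation, Price} is {ChefID, Ingredient, KitchenStation, Price, ServerID}, the whole schema; {KitchenStation, Price} is a candidate key.
Closure of {ChefID, Ingredient, ServerID} is {ChefID, Ingredient, KitchenStation, Price, ServerID}, the whole schema; {ChefID, Ingredient, ServerID} is a candidate key.
Closure of {ChefID, Price, ServerID} is {ChefID, Ingredient, KitchenStation, Price, ServerID}, the whole schema; {ChefID, Price, ServerID} is a candidate key.
These are minimal and exhaustive — every other superkey contains one of them.

{ChefID, Ingredient, ServerID}, {ChefID, Price, ServerID}, {KitchenStation, Price}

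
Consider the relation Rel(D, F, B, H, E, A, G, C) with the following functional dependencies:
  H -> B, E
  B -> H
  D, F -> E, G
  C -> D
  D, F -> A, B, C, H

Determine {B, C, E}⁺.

{B, C, D, E, H}

Start with {B, C, E}.
B -> H applies; add {H} → now {B, C, E, H}.
C -> D applies; add {D} → now {B, C, D, E, H}.
No further FD applies.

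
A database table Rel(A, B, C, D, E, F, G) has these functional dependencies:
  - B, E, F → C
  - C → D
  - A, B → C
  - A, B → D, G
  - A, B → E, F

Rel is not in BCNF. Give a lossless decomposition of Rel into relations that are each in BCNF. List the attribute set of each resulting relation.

Candidate key of the original relation: {A, B}.
In {A, B, C, D, E, F, G}, {B, E, F} is not a superkey ({B, E, F}⁺ restricted to this set is {B, C, D, E, F}), so split on B, E, F → C, D into {B, C, D, E, F} and {A, B, E, F, G}.
In {B, C, D, E, F}, {C} is not a superkey ({C}⁺ restricted to this set is {C, D}), so split on C → D into {C, D} and {B, C, E, F}.
{C, D} is in BCNF.
{B, C, E, F} is in BCNF.
{A, B, E, F, G} is in BCNF.

{A, B, E, F, G}; {B, C, E, F}; {C, D}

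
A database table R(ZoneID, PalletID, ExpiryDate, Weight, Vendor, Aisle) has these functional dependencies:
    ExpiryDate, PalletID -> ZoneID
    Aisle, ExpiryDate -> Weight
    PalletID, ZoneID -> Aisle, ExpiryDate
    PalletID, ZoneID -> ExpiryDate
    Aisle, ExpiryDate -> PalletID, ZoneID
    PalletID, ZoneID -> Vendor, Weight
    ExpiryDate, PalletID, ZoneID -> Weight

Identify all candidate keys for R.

{Aisle, ExpiryDate}⁺ = {Aisle, ExpiryDate, PalletID, Vendor, Weight, ZoneID} — all of the relation — so {Aisle, ExpiryDate} is a candidate key.
{ExpiryDate, PalletID}⁺ = {Aisle, ExpiryDate, PalletID, Vendor, Weight, ZoneID} — all of the relation — so {ExpiryDate, PalletID} is a candidate key.
{PalletID, ZoneID}⁺ = {Aisle, ExpiryDate, PalletID, Vendor, Weight, ZoneID} — all of the relation — so {PalletID, ZoneID} is a candidate key.
These are minimal and exhaustive — every other superkey contains one of them.

{Aisle, ExpiryDate}, {ExpiryDate, PalletID}, {PalletID, ZoneID}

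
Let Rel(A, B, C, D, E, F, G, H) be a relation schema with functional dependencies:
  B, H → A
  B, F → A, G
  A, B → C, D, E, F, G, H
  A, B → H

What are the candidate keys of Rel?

No FD produces {B}, so it must be in every candidate key.
{A, B} is a candidate key since {A, B}⁺ = {A, B, C, D, E, F, G, H} covers every attribute.
{B, F} is a candidate key since {B, F}⁺ = {A, B, C, D, E, F, G, H} covers every attribute.
{B, H} is a candidate key since {B, H}⁺ = {A, B, C, D, E, F, G, H} covers every attribute.
No proper subset of any of these is a key, and no other minimal superkey exists.

{A, B}, {B, F}, {B, H}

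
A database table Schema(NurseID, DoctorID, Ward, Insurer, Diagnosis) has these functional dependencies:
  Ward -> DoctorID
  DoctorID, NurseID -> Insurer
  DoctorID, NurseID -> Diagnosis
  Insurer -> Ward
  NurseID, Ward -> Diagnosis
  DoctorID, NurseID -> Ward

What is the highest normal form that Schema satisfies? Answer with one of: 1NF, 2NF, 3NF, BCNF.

3NF

Candidate keys: {DoctorID, NurseID}, {Insurer, NurseID}, {NurseID, Ward}. Prime attributes: {DoctorID, Insurer, NurseID, Ward}.
For Ward -> DoctorID we have {Ward}⁺ = {DoctorID, Ward}; {Ward} is not a superkey, so BCNF fails.
Since {DoctorID} ⊆ prime attributes and every other non-superkey FD also has a prime right side, the schema is in 3NF.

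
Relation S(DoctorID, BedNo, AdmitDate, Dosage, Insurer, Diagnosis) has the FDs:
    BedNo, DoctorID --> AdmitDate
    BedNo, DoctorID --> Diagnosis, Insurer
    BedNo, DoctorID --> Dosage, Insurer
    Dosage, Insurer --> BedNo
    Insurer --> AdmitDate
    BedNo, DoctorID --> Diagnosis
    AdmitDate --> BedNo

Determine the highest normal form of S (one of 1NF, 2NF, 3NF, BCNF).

Candidate keys: {AdmitDate, DoctorID}, {BedNo, DoctorID}, {DoctorID, Insurer}. Prime attributes: {AdmitDate, BedNo, DoctorID, Insurer}.
For Dosage, Insurer --> BedNo we have {Dosage, Insurer}⁺ = {AdmitDate, BedNo, Dosage, Insurer}; {Dosage, Insurer} is not a superkey, so BCNF fails.
Since {BedNo} ⊆ prime attributes and every other non-superkey FD also has a prime right side, the schema is in 3NF.

3NF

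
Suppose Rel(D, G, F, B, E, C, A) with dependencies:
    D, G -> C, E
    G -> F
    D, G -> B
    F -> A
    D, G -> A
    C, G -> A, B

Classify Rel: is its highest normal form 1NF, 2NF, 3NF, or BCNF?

1NF

Candidate key: {D, G}. Prime attributes: {D, G}.
For G -> F we have {G}⁺ = {A, F, G}; {G} is not a superkey, so BCNF fails.
Because {F} is non-prime and the left side of G -> F is not a superkey, the relation is not in 3NF.
The proper key subset {G} of {D, G} determines non-prime {A, F}, so the relation is not even in 2NF.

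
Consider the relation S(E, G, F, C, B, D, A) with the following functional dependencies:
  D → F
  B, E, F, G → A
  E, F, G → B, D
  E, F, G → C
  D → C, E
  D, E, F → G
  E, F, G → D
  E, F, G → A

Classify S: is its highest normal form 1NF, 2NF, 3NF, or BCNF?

Candidate keys: {D}, {E, F, G}. Prime attributes: {D, E, F, G}.
The left-hand side of every FD is a superkey, so BCNF is satisfied.

BCNF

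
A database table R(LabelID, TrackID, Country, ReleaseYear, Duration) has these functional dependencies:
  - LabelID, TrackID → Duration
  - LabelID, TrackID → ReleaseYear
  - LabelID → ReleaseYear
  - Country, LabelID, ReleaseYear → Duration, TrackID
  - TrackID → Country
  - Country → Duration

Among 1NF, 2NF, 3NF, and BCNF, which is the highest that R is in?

1NF

Candidate keys: {Country, LabelID}, {LabelID, TrackID}. Prime attributes: {Country, LabelID, TrackID}.
For LabelID → ReleaseYear we have {LabelID}⁺ = {LabelID, ReleaseYear}; {LabelID} is not a superkey, so BCNF fails.
LabelID → ReleaseYear determines the non-prime attribute {ReleaseYear} from a non-superkey — 3NF is violated.
{Country} is a proper subset of the key {Country, LabelID}, and {Country}⁺ contains the non-prime attribute {Duration} — a partial dependency, so 2NF is violated.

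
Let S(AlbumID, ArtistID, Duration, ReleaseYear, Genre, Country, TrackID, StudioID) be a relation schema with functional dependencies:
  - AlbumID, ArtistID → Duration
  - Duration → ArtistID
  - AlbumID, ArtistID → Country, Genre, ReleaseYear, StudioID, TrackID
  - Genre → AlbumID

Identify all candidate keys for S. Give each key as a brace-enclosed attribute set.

Closure of {AlbumID, ArtistID} is {AlbumID, ArtistID, Country, Duration, Genre, ReleaseYear, StudioID, TrackID}, the whole schema; {AlbumID, ArtistID} is a candidate key.
Closure of {AlbumID, Duration} is {AlbumID, ArtistID, Country, Duration, Genre, ReleaseYear, StudioID, TrackID}, the whole schema; {AlbumID, Duration} is a candidate key.
Closure of {ArtistID, Genre} is {AlbumID, ArtistID, Country, Duration, Genre, ReleaseYear, StudioID, TrackID}, the whole schema; {ArtistID, Genre} is a candidate key.
Closure of {Duration, Genre} is {AlbumID, ArtistID, Country, Duration, Genre, ReleaseYear, StudioID, TrackID}, the whole schema; {Duration, Genre} is a candidate key.
No proper subset of any of these is a key, and no other minimal superkey exists.

{AlbumID, ArtistID}, {AlbumID, Duration}, {ArtistID, Genre}, {Duration, Genre}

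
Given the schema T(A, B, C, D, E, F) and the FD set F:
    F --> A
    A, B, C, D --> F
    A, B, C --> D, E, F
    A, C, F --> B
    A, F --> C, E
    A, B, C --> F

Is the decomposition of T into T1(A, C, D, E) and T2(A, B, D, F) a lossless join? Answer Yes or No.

No

T1 ∩ T2 = {A, D}; its closure under F is {A, D}.
The closure covers neither T1 nor T2 entirely; the join is not lossless.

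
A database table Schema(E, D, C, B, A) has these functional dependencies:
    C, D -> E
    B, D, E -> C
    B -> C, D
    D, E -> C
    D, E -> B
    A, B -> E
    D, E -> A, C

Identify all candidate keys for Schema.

{B} is a candidate key since {B}⁺ = {A, B, C, D, E} covers every attribute.
{C, D} is a candidate key since {C, D}⁺ = {A, B, C, D, E} covers every attribute.
{D, E} is a candidate key since {D, E}⁺ = {A, B, C, D, E} covers every attribute.
These are minimal and exhaustive — every other superkey contains one of them.

{B}, {C, D}, {D, E}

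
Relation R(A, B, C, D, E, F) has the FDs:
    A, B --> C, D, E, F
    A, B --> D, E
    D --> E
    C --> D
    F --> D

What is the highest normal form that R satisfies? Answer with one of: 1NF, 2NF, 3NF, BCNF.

2NF

Candidate key: {A, B}. Prime attributes: {A, B}.
For D --> E we have {D}⁺ = {D, E}; {D} is not a superkey, so BCNF fails.
D --> E determines the non-prime attribute {E} from a non-superkey — 3NF is violated.
No non-prime attribute depends on a proper subset of any candidate key, so 2NF holds.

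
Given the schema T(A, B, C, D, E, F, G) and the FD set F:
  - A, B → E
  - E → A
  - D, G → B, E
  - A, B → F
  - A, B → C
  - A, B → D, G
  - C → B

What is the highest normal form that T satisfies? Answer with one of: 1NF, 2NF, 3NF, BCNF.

3NF

Candidate keys: {A, B}, {A, C}, {B, E}, {C, E}, {D, G}. Prime attributes: {A, B, C, D, E, G}.
E → A breaks BCNF: {E}⁺ = {A, E}, so {E} is not a superkey.
But every attribute on its right side ({A}) is prime, and the same holds for every other non-superkey FD, so 3NF still holds.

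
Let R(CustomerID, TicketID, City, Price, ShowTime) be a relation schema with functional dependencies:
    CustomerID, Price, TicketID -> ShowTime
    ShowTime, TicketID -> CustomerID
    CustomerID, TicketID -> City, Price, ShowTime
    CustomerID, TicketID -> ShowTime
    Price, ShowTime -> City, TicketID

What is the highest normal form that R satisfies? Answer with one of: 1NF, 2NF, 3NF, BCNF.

BCNF

Candidate keys: {CustomerID, TicketID}, {Price, ShowTime}, {ShowTime, TicketID}. Prime attributes: {CustomerID, Price, ShowTime, TicketID}.
Every FD has a superkey on the left, so the relation is in BCNF.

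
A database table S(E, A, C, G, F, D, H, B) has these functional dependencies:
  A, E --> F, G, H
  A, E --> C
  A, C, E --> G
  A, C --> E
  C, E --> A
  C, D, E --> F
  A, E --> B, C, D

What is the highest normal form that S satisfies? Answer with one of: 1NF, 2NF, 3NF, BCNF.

Candidate keys: {A, C}, {A, E}, {C, E}. Prime attributes: {A, C, E}.
Every FD has a superkey on the left, so the relation is in BCNF.

BCNF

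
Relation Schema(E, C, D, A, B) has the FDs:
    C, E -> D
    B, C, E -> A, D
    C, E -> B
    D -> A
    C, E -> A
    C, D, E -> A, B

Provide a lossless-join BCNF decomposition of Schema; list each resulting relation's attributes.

Candidate key of the original relation: {C, E}.
In {A, B, C, D, E}, {D} is not a superkey ({D}⁺ restricted to this set is {A, D}), so split on D -> A into {A, D} and {B, C, D, E}.
{A, D}: every determinant is a superkey — BCNF.
{B, C, D, E}: every determinant is a superkey — BCNF.

{A, D}; {B, C, D, E}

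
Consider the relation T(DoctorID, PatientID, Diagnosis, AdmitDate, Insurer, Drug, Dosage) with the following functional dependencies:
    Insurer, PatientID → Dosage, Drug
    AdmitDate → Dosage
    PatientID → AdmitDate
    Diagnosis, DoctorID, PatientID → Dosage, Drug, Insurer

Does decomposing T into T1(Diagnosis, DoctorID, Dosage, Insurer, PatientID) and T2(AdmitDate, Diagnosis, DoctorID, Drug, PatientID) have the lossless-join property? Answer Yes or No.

Yes

Common attributes: {Diagnosis, DoctorID, PatientID}; their closure is {AdmitDate, Diagnosis, DoctorID, Dosage, Drug, Insurer, PatientID}.
T1 is contained in that closure, so T1 ∩ T2 → T1 holds and the join is lossless.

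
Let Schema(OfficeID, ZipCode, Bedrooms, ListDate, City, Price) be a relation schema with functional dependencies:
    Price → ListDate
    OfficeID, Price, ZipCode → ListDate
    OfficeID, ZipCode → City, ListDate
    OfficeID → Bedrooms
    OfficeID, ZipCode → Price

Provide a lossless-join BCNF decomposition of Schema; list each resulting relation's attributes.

Candidate key of the original relation: {OfficeID, ZipCode}.
In {Bedrooms, City, ListDate, OfficeID, Price, ZipCode}, {Price} is not a superkey ({Price}⁺ restricted to this set is {ListDate, Price}), so split on Price → ListDate into {ListDate, Price} and {Bedrooms, City, OfficeID, Price, ZipCode}.
{ListDate, Price}: every determinant is a superkey — BCNF.
In {Bedrooms, City, OfficeID, Price, ZipCode}, {OfficeID} is not a superkey ({OfficeID}⁺ restricted to this set is {Bedrooms, OfficeID}), so split on OfficeID → Bedrooms into {Bedrooms, OfficeID} and {City, OfficeID, Price, ZipCode}.
{Bedrooms, OfficeID}: every determinant is a superkey — BCNF.
{City, OfficeID, Price, ZipCode}: every determinant is a superkey — BCNF.

{Bedrooms, OfficeID}; {City, OfficeID, Price, ZipCode}; {ListDate, Price}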